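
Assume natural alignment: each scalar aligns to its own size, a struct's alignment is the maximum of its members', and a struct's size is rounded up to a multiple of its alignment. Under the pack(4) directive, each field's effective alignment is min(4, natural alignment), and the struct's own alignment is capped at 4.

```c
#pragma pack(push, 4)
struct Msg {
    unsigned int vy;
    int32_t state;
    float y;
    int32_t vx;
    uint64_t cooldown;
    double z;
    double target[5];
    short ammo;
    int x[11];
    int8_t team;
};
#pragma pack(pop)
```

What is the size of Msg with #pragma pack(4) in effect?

124

@0: vy [4B, align 4] → 4
@4: state [4B, align 4] → 8
@8: y [4B, align 4] → 12
@12: vx [4B, align 4] → 16
@16: cooldown [8B, align 4] → 24
@24: z [8B, align 4] → 32
@32: target [40B, align 4] → 72
@72: ammo [2B, align 2] → 74
+2 pad (align 4)
@76: x [44B, align 4] → 120
@120: team [1B, align 1] → 121
+3 tail pad (align 4)
size 124, align 4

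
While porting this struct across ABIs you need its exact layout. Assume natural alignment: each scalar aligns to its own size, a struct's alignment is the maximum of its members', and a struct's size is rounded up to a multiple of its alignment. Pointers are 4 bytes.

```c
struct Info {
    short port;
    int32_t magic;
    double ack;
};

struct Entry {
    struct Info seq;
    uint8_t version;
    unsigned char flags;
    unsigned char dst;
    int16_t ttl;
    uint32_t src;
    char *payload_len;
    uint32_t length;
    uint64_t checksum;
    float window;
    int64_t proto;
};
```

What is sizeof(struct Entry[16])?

1024

Info: port at 0 (size 2, align 2) → ends 2; pad 2 to align 4 for magic; magic at 4 (size 4, align 4) → ends 8; ack at 8 (size 8, align 8) → ends 16; total 16 bytes, alignment 8
seq at 0 (size 16, align 8) → ends 16
version at 16 (size 1, align 1) → ends 17
flags at 17 (size 1, align 1) → ends 18
dst at 18 (size 1, align 1) → ends 19
pad 1 to align 2 for ttl
ttl at 20 (size 2, align 2) → ends 22
pad 2 to align 4 for src
src at 24 (size 4, align 4) → ends 28
payload_len at 28 (size 4, align 4) → ends 32
length at 32 (size 4, align 4) → ends 36
pad 4 to align 8 for checksum
checksum at 40 (size 8, align 8) → ends 48
window at 48 (size 4, align 4) → ends 52
pad 4 to align 8 for proto
proto at 56 (size 8, align 8) → ends 64
total 64 bytes, alignment 8
array of 16: 16 × 64 = 1024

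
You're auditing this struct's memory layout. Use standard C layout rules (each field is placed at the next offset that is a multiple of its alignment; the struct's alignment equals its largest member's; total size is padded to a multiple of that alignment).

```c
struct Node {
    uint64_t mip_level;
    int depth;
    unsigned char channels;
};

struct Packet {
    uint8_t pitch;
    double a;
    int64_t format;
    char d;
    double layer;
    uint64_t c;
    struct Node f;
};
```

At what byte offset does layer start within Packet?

32

Node: mip_level at 0 (size 8, align 8) → ends 8; depth at 8 (size 4, align 4) → ends 12; channels at 12 (size 1, align 1) → ends 13; tail pad 3 to reach multiple of 8; total 16 bytes, alignment 8
pitch at 0 (size 1, align 1) → ends 1
pad 7 to align 8 for a
a at 8 (size 8, align 8) → ends 16
format at 16 (size 8, align 8) → ends 24
d at 24 (size 1, align 1) → ends 25
pad 7 to align 8 for layer
layer at 32 (size 8, align 8) → ends 40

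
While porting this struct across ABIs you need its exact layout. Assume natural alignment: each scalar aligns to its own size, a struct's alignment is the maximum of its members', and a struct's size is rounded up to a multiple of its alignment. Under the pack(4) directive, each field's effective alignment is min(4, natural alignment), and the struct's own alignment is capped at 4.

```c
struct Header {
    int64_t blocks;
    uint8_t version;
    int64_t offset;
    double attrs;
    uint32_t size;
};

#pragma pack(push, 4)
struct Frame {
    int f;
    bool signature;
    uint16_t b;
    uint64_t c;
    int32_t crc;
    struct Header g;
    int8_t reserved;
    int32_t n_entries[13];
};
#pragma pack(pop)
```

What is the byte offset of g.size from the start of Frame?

52

Header: blocks at 0 (size 8, align 8) → ends 8; version at 8 (size 1, align 1) → ends 9; pad 7 to align 8 for offset; offset at 16 (size 8, align 8) → ends 24; attrs at 24 (size 8, align 8) → ends 32; size at 32 (size 4, align 4) → ends 36; tail pad 4 to reach multiple of 8; total 40 bytes, alignment 8
f at 0 (size 4, align 4) → ends 4
signature at 4 (size 1, align 1) → ends 5
pad 1 to align 2 for b
b at 6 (size 2, align 2) → ends 8
c at 8 (size 8, align 4) → ends 16
crc at 16 (size 4, align 4) → ends 20
g at 20 (size 40, align 4) → ends 60
within Header: size at 32
20 + 32 = 52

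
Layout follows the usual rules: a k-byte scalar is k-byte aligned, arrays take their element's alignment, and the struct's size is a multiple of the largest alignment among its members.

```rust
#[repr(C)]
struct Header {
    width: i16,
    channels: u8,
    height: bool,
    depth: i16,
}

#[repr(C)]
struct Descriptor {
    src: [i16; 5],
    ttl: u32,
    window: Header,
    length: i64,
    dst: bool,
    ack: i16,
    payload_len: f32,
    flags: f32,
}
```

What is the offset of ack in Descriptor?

34

Header: @0: width [2B, align 2] → 2; @2: channels [1B, align 1] → 3; @3: height [1B, align 1] → 4; @4: depth [2B, align 2] → 6; size 6, align 2
@0: src [10B, align 2] → 10
+2 pad (align 4)
@12: ttl [4B, align 4] → 16
@16: window [6B, align 2] → 22
+2 pad (align 8)
@24: length [8B, align 8] → 32
@32: dst [1B, align 1] → 33
+1 pad (align 2)
@34: ack [2B, align 2] → 36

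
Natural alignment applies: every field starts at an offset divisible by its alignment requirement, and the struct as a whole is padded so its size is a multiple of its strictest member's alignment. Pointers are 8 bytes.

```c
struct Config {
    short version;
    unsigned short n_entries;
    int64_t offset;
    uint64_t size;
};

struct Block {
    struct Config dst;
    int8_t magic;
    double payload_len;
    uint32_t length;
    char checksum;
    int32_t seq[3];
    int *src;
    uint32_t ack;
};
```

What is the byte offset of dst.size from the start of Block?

16

Config: @0: version [2B, align 2] → 2; @2: n_entries [2B, align 2] → 4; +4 pad (align 8); @8: offset [8B, align 8] → 16; @16: size [8B, align 8] → 24; size 24, align 8
@0: dst [24B, align 8] → 24
within Config: size at 16
0 + 16 = 16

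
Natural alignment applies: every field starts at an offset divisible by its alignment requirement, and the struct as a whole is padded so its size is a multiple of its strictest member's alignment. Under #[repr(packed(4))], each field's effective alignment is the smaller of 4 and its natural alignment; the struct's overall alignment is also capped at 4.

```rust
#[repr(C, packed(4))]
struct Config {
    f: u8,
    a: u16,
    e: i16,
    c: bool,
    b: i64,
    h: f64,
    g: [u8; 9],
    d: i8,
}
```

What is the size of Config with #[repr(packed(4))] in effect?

36

f at 0 (size 1, align 1) → ends 1
pad 1 to align 2 for a
a at 2 (size 2, align 2) → ends 4
e at 4 (size 2, align 2) → ends 6
c at 6 (size 1, align 1) → ends 7
pad 1 to align 4 for b
b at 8 (size 8, align 4) → ends 16
h at 16 (size 8, align 4) → ends 24
g at 24 (size 9, align 1) → ends 33
d at 33 (size 1, align 1) → ends 34
tail pad 2 to reach multiple of 4
total 36 bytes, alignment 4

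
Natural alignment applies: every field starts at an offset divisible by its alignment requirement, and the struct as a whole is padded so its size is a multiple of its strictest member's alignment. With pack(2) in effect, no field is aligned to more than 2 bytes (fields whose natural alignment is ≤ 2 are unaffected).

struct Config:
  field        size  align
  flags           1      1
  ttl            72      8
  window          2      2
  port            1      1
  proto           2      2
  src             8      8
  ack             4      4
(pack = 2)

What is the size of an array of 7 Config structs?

0..1  flags  (1B, 1-aligned)
1..2  -- padding (1B)
2..74  ttl  (72B, 2-aligned)
74..76  window  (2B, 2-aligned)
76..77  port  (1B, 1-aligned)
77..78  -- padding (1B)
78..80  proto  (2B, 2-aligned)
80..88  src  (8B, 2-aligned)
88..92  ack  (4B, 2-aligned)
sizeof = 92, alignof = 2
array of 7: 7 × 92 = 644

644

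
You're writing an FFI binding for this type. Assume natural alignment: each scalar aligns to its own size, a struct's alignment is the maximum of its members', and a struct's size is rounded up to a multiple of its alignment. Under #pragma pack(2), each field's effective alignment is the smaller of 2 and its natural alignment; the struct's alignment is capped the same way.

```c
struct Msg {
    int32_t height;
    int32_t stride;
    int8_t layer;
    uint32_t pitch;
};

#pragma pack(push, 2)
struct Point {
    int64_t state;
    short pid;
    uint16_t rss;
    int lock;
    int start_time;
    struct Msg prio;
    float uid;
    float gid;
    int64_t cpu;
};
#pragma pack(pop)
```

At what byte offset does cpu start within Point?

44

Msg: height at 0 (size 4, align 4) → ends 4; stride at 4 (size 4, align 4) → ends 8; layer at 8 (size 1, align 1) → ends 9; pad 3 to align 4 for pitch; pitch at 12 (size 4, align 4) → ends 16; total 16 bytes, alignment 4
state at 0 (size 8, align 2) → ends 8
pid at 8 (size 2, align 2) → ends 10
rss at 10 (size 2, align 2) → ends 12
lock at 12 (size 4, align 2) → ends 16
start_time at 16 (size 4, align 2) → ends 20
prio at 20 (size 16, align 2) → ends 36
uid at 36 (size 4, align 2) → ends 40
gid at 40 (size 4, align 2) → ends 44
cpu at 44 (size 8, align 2) → ends 52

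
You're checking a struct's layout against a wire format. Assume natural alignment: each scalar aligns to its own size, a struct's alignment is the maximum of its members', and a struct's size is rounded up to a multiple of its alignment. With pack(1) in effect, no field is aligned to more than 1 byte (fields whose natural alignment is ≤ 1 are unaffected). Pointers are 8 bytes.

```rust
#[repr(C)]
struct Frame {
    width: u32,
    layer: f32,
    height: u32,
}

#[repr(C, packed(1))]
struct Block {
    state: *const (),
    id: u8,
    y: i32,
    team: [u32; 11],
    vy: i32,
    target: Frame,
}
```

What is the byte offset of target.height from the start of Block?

69

Frame: 0..4  width  (4B, 4-aligned); 4..8  layer  (4B, 4-aligned); 8..12  height  (4B, 4-aligned); sizeof = 12, alignof = 4
0..8  state  (8B, 1-aligned)
8..9  id  (1B, 1-aligned)
9..13  y  (4B, 1-aligned)
13..57  team  (44B, 1-aligned)
57..61  vy  (4B, 1-aligned)
61..73  target  (12B, 1-aligned)
within Frame: height at 8
61 + 8 = 69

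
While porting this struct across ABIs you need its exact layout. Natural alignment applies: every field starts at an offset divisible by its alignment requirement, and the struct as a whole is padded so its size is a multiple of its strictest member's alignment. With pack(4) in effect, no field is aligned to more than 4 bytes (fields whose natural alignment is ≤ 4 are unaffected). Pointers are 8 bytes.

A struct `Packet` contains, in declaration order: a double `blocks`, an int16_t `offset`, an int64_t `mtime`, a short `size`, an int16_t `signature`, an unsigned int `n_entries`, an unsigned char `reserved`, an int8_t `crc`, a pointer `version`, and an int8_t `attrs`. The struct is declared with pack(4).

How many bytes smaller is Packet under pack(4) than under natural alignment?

12

natural layout:
  blocks at 0 (size 8, align 8) → ends 8
  offset at 8 (size 2, align 2) → ends 10
  pad 6 to align 8 for mtime
  mtime at 16 (size 8, align 8) → ends 24
  size at 24 (size 2, align 2) → ends 26
  signature at 26 (size 2, align 2) → ends 28
  n_entries at 28 (size 4, align 4) → ends 32
  reserved at 32 (size 1, align 1) → ends 33
  crc at 33 (size 1, align 1) → ends 34
  pad 6 to align 8 for version
  version at 40 (size 8, align 8) → ends 48
  attrs at 48 (size 1, align 1) → ends 49
  tail pad 7 to reach multiple of 8
  total 56 bytes, alignment 8
packed(4) layout:
  blocks at 0 (size 8, align 4) → ends 8
  offset at 8 (size 2, align 2) → ends 10
  pad 2 to align 4 for mtime
  mtime at 12 (size 8, align 4) → ends 20
  size at 20 (size 2, align 2) → ends 22
  signature at 22 (size 2, align 2) → ends 24
  n_entries at 24 (size 4, align 4) → ends 28
  reserved at 28 (size 1, align 1) → ends 29
  crc at 29 (size 1, align 1) → ends 30
  pad 2 to align 4 for version
  version at 32 (size 8, align 4) → ends 40
  attrs at 40 (size 1, align 1) → ends 41
  tail pad 3 to reach multiple of 4
  total 44 bytes, alignment 4
56 − 44 = 12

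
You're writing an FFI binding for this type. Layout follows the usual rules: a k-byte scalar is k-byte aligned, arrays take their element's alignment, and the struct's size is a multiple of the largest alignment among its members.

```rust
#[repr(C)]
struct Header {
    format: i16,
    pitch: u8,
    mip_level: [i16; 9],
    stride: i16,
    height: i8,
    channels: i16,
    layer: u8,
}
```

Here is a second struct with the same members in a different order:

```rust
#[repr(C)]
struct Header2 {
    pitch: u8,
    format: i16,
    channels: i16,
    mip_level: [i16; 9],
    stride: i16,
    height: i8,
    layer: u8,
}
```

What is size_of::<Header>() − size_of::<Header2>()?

2

0..2  format  (2B, 2-aligned)
2..3  pitch  (1B, 1-aligned)
3..4  -- padding (1B)
4..22  mip_level  (18B, 2-aligned)
22..24  stride  (2B, 2-aligned)
24..25  height  (1B, 1-aligned)
25..26  -- padding (1B)
26..28  channels  (2B, 2-aligned)
28..29  layer  (1B, 1-aligned)
29..30  -- tail padding (1B)
sizeof = 30, alignof = 2
— Header2 —
0..1  pitch  (1B, 1-aligned)
1..2  -- padding (1B)
2..4  format  (2B, 2-aligned)
4..6  channels  (2B, 2-aligned)
6..24  mip_level  (18B, 2-aligned)
24..26  stride  (2B, 2-aligned)
26..27  height  (1B, 1-aligned)
27..28  layer  (1B, 1-aligned)
sizeof = 28, alignof = 2
30 − 28 = 2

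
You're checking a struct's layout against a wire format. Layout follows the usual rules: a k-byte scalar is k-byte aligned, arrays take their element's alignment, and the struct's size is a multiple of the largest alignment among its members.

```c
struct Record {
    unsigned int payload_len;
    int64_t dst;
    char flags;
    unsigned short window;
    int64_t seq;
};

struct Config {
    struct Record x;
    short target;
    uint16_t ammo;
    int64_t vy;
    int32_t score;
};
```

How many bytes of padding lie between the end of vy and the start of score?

Record: 0..4  payload_len  (4B, 4-aligned); 4..8  -- padding (4B); 8..16  dst  (8B, 8-aligned); 16..17  flags  (1B, 1-aligned); 17..18  -- padding (1B); 18..20  window  (2B, 2-aligned); 20..24  -- padding (4B); 24..32  seq  (8B, 8-aligned); sizeof = 32, alignof = 8
0..32  x  (32B, 8-aligned)
32..34  target  (2B, 2-aligned)
34..36  ammo  (2B, 2-aligned)
36..40  -- padding (4B)
40..48  vy  (8B, 8-aligned)
48..52  score  (4B, 4-aligned)

0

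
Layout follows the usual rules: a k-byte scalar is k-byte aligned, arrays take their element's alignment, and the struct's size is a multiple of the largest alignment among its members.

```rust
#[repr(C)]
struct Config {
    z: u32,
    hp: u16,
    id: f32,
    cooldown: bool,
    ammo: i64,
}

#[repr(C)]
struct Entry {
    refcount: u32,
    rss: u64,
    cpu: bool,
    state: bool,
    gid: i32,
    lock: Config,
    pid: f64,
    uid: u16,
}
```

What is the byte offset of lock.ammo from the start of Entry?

Config: 0..4  z  (4B, 4-aligned); 4..6  hp  (2B, 2-aligned); 6..8  -- padding (2B); 8..12  id  (4B, 4-aligned); 12..13  cooldown  (1B, 1-aligned); 13..16  -- padding (3B); 16..24  ammo  (8B, 8-aligned); sizeof = 24, alignof = 8
0..4  refcount  (4B, 4-aligned)
4..8  -- padding (4B)
8..16  rss  (8B, 8-aligned)
16..17  cpu  (1B, 1-aligned)
17..18  state  (1B, 1-aligned)
18..20  -- padding (2B)
20..24  gid  (4B, 4-aligned)
24..48  lock  (24B, 8-aligned)
within Config: ammo at 16
24 + 16 = 40

40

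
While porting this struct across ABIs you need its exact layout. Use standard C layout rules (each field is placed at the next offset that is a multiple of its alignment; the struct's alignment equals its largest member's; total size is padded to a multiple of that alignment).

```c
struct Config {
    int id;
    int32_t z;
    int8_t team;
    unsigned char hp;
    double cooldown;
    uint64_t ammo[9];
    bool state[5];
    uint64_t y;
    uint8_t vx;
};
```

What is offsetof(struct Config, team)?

id at 0 (size 4, align 4) → ends 4
z at 4 (size 4, align 4) → ends 8
team at 8 (size 1, align 1) → ends 9

8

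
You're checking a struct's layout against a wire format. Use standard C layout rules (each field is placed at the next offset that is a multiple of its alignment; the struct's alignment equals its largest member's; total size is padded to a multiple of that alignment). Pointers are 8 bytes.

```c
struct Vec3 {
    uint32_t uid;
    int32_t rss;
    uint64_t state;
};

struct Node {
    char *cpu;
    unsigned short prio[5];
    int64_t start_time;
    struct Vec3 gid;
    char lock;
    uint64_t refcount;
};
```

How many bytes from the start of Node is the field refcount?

Vec3: uid at 0 (size 4, align 4) → ends 4; rss at 4 (size 4, align 4) → ends 8; state at 8 (size 8, align 8) → ends 16; total 16 bytes, alignment 8
cpu at 0 (size 8, align 8) → ends 8
prio at 8 (size 10, align 2) → ends 18
pad 6 to align 8 for start_time
start_time at 24 (size 8, align 8) → ends 32
gid at 32 (size 16, align 8) → ends 48
lock at 48 (size 1, align 1) → ends 49
pad 7 to align 8 for refcount
refcount at 56 (size 8, align 8) → ends 64

56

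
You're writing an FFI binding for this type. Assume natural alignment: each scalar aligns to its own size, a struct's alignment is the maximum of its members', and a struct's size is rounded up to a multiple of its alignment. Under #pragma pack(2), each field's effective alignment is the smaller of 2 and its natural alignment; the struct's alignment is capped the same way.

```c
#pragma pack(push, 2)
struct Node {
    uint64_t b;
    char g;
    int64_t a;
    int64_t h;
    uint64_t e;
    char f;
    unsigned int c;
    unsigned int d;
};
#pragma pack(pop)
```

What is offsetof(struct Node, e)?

0..8  b  (8B, 2-aligned)
8..9  g  (1B, 1-aligned)
9..10  -- padding (1B)
10..18  a  (8B, 2-aligned)
18..26  h  (8B, 2-aligned)
26..34  e  (8B, 2-aligned)

26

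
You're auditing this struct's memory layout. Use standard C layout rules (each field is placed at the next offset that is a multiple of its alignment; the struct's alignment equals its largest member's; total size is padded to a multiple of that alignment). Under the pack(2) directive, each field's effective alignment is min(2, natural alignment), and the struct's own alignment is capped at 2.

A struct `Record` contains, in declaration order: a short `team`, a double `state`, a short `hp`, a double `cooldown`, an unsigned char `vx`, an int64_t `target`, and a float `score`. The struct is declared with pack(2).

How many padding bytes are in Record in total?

team at 0 (size 2, align 2) → ends 2
state at 2 (size 8, align 2) → ends 10
hp at 10 (size 2, align 2) → ends 12
cooldown at 12 (size 8, align 2) → ends 20
vx at 20 (size 1, align 1) → ends 21
pad 1 to align 2 for target
target at 22 (size 8, align 2) → ends 30
score at 30 (size 4, align 2) → ends 34
total 34 bytes, alignment 2
data bytes 33, size 34 → padding 1

1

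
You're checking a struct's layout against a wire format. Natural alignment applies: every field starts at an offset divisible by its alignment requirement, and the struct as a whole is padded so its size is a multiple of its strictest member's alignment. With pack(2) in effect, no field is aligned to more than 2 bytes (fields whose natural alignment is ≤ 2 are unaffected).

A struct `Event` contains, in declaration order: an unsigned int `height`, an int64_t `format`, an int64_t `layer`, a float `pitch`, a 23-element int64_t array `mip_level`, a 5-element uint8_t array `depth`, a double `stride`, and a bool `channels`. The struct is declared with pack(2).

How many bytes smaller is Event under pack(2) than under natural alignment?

16

natural layout:
  height at 0 (size 4, align 4) → ends 4
  pad 4 to align 8 for format
  format at 8 (size 8, align 8) → ends 16
  layer at 16 (size 8, align 8) → ends 24
  pitch at 24 (size 4, align 4) → ends 28
  pad 4 to align 8 for mip_level
  mip_level at 32 (size 184, align 8) → ends 216
  depth at 216 (size 5, align 1) → ends 221
  pad 3 to align 8 for stride
  stride at 224 (size 8, align 8) → ends 232
  channels at 232 (size 1, align 1) → ends 233
  tail pad 7 to reach multiple of 8
  total 240 bytes, alignment 8
packed(2) layout:
  height at 0 (size 4, align 2) → ends 4
  format at 4 (size 8, align 2) → ends 12
  layer at 12 (size 8, align 2) → ends 20
  pitch at 20 (size 4, align 2) → ends 24
  mip_level at 24 (size 184, align 2) → ends 208
  depth at 208 (size 5, align 1) → ends 213
  pad 1 to align 2 for stride
  stride at 214 (size 8, align 2) → ends 222
  channels at 222 (size 1, align 1) → ends 223
  tail pad 1 to reach multiple of 2
  total 224 bytes, alignment 2
240 − 224 = 16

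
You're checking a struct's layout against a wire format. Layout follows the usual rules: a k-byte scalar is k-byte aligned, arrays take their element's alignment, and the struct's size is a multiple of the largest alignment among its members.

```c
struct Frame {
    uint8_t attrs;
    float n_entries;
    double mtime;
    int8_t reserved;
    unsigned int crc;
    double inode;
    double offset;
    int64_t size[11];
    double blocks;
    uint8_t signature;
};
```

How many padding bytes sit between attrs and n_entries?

@0: attrs [1B, align 1] → 1
+3 pad (align 4)
@4: n_entries [4B, align 4] → 8

3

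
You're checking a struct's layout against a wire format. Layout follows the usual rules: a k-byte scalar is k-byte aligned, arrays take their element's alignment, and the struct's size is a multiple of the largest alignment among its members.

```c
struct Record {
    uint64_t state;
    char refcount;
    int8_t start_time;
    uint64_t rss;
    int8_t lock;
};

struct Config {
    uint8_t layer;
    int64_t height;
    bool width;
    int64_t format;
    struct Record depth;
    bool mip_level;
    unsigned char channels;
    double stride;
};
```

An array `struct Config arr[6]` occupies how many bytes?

Record: @0: state [8B, align 8] → 8; @8: refcount [1B, align 1] → 9; @9: start_time [1B, align 1] → 10; +6 pad (align 8); @16: rss [8B, align 8] → 24; @24: lock [1B, align 1] → 25; +7 tail pad (align 8); size 32, align 8
@0: layer [1B, align 1] → 1
+7 pad (align 8)
@8: height [8B, align 8] → 16
@16: width [1B, align 1] → 17
+7 pad (align 8)
@24: format [8B, align 8] → 32
@32: depth [32B, align 8] → 64
@64: mip_level [1B, align 1] → 65
@65: channels [1B, align 1] → 66
+6 pad (align 8)
@72: stride [8B, align 8] → 80
size 80, align 8
array of 6: 6 × 80 = 480

480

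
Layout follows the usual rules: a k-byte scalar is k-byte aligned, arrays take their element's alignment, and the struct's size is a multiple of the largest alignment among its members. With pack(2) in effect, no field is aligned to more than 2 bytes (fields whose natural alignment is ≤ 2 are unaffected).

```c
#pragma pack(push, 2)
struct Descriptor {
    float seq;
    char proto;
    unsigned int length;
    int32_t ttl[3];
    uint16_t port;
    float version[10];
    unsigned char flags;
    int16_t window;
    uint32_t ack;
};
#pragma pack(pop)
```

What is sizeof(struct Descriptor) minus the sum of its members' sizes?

seq at 0 (size 4, align 2) → ends 4
proto at 4 (size 1, align 1) → ends 5
pad 1 to align 2 for length
length at 6 (size 4, align 2) → ends 10
ttl at 10 (size 12, align 2) → ends 22
port at 22 (size 2, align 2) → ends 24
version at 24 (size 40, align 2) → ends 64
flags at 64 (size 1, align 1) → ends 65
pad 1 to align 2 for window
window at 66 (size 2, align 2) → ends 68
ack at 68 (size 4, align 2) → ends 72
total 72 bytes, alignment 2
data bytes 70, size 72 → padding 2

2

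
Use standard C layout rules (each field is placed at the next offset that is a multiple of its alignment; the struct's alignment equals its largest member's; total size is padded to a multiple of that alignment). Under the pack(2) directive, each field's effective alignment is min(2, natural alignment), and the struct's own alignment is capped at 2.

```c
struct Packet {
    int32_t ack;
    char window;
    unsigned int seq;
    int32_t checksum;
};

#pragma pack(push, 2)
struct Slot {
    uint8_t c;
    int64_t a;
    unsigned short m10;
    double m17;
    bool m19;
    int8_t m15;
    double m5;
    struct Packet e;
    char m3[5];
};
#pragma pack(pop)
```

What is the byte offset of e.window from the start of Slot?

34

Packet: ack at 0 (size 4, align 4) → ends 4; window at 4 (size 1, align 1) → ends 5; pad 3 to align 4 for seq; seq at 8 (size 4, align 4) → ends 12; checksum at 12 (size 4, align 4) → ends 16; total 16 bytes, alignment 4
c at 0 (size 1, align 1) → ends 1
pad 1 to align 2 for a
a at 2 (size 8, align 2) → ends 10
m10 at 10 (size 2, align 2) → ends 12
m17 at 12 (size 8, align 2) → ends 20
m19 at 20 (size 1, align 1) → ends 21
m15 at 21 (size 1, align 1) → ends 22
m5 at 22 (size 8, align 2) → ends 30
e at 30 (size 16, align 2) → ends 46
within Packet: window at 4
30 + 4 = 34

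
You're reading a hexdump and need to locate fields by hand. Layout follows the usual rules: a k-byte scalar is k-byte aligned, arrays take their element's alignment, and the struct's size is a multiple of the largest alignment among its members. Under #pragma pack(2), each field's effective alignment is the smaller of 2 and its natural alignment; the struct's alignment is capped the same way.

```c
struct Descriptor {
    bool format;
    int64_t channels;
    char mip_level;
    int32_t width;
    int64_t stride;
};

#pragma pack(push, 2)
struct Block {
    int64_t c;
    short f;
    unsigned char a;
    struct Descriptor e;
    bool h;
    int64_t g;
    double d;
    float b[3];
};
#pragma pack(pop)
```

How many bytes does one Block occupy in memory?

Descriptor: 0..1  format  (1B, 1-aligned); 1..8  -- padding (7B); 8..16  channels  (8B, 8-aligned); 16..17  mip_level  (1B, 1-aligned); 17..20  -- padding (3B); 20..24  width  (4B, 4-aligned); 24..32  stride  (8B, 8-aligned); sizeof = 32, alignof = 8
0..8  c  (8B, 2-aligned)
8..10  f  (2B, 2-aligned)
10..11  a  (1B, 1-aligned)
11..12  -- padding (1B)
12..44  e  (32B, 2-aligned)
44..45  h  (1B, 1-aligned)
45..46  -- padding (1B)
46..54  g  (8B, 2-aligned)
54..62  d  (8B, 2-aligned)
62..74  b  (12B, 2-aligned)
sizeof = 74, alignof = 2

74 bytes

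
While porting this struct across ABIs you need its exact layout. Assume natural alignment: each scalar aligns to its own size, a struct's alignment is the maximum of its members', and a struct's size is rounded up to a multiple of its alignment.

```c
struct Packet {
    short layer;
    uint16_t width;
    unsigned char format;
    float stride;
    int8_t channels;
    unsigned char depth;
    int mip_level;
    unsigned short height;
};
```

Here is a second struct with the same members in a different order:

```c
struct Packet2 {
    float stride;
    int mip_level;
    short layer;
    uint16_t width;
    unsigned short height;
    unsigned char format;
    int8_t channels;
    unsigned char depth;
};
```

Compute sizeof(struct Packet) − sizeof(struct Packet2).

4

0..2  layer  (2B, 2-aligned)
2..4  width  (2B, 2-aligned)
4..5  format  (1B, 1-aligned)
5..8  -- padding (3B)
8..12  stride  (4B, 4-aligned)
12..13  channels  (1B, 1-aligned)
13..14  depth  (1B, 1-aligned)
14..16  -- padding (2B)
16..20  mip_level  (4B, 4-aligned)
20..22  height  (2B, 2-aligned)
22..24  -- tail padding (2B)
sizeof = 24, alignof = 4
— Packet2 —
0..4  stride  (4B, 4-aligned)
4..8  mip_level  (4B, 4-aligned)
8..10  layer  (2B, 2-aligned)
10..12  width  (2B, 2-aligned)
12..14  height  (2B, 2-aligned)
14..15  format  (1B, 1-aligned)
15..16  channels  (1B, 1-aligned)
16..17  depth  (1B, 1-aligned)
17..20  -- tail padding (3B)
sizeof = 20, alignof = 4
24 − 20 = 4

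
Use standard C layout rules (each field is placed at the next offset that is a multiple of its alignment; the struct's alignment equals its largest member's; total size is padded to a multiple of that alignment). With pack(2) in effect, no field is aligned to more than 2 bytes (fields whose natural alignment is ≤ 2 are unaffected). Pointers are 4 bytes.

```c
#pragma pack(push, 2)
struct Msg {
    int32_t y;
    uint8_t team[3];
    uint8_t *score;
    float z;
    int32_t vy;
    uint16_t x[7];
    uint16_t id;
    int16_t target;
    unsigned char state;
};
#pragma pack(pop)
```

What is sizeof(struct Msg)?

40

y at 0 (size 4, align 2) → ends 4
team at 4 (size 3, align 1) → ends 7
pad 1 to align 2 for score
score at 8 (size 4, align 2) → ends 12
z at 12 (size 4, align 2) → ends 16
vy at 16 (size 4, align 2) → ends 20
x at 20 (size 14, align 2) → ends 34
id at 34 (size 2, align 2) → ends 36
target at 36 (size 2, align 2) → ends 38
state at 38 (size 1, align 1) → ends 39
tail pad 1 to reach multiple of 2
total 40 bytes, alignment 2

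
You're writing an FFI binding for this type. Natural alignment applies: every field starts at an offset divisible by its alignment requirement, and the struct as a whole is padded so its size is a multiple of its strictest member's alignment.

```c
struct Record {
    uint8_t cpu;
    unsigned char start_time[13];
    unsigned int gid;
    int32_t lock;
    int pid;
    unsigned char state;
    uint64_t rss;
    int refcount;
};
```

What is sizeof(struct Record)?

48 bytes

@0: cpu [1B, align 1] → 1
@1: start_time [13B, align 1] → 14
+2 pad (align 4)
@16: gid [4B, align 4] → 20
@20: lock [4B, align 4] → 24
@24: pid [4B, align 4] → 28
@28: state [1B, align 1] → 29
+3 pad (align 8)
@32: rss [8B, align 8] → 40
@40: refcount [4B, align 4] → 44
+4 tail pad (align 8)
size 48, align 8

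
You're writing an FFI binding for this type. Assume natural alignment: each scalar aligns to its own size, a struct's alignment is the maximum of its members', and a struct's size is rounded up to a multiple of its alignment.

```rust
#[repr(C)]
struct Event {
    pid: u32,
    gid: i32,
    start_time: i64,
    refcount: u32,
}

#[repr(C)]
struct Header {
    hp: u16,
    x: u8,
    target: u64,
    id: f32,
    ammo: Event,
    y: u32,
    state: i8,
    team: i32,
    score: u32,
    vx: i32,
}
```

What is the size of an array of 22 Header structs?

1584

Event: @0: pid [4B, align 4] → 4; @4: gid [4B, align 4] → 8; @8: start_time [8B, align 8] → 16; @16: refcount [4B, align 4] → 20; +4 tail pad (align 8); size 24, align 8
@0: hp [2B, align 2] → 2
@2: x [1B, align 1] → 3
+5 pad (align 8)
@8: target [8B, align 8] → 16
@16: id [4B, align 4] → 20
+4 pad (align 8)
@24: ammo [24B, align 8] → 48
@48: y [4B, align 4] → 52
@52: state [1B, align 1] → 53
+3 pad (align 4)
@56: team [4B, align 4] → 60
@60: score [4B, align 4] → 64
@64: vx [4B, align 4] → 68
+4 tail pad (align 8)
size 72, align 8
array of 22: 22 × 72 = 1584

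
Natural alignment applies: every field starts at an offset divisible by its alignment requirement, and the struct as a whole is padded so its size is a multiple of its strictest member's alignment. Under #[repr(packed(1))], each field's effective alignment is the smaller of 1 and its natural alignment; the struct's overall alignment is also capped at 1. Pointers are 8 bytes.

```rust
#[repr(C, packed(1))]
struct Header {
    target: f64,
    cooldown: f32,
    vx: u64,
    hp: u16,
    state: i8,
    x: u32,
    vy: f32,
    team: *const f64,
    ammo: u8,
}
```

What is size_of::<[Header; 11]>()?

target at 0 (size 8, align 1) → ends 8
cooldown at 8 (size 4, align 1) → ends 12
vx at 12 (size 8, align 1) → ends 20
hp at 20 (size 2, align 1) → ends 22
state at 22 (size 1, align 1) → ends 23
x at 23 (size 4, align 1) → ends 27
vy at 27 (size 4, align 1) → ends 31
team at 31 (size 8, align 1) → ends 39
ammo at 39 (size 1, align 1) → ends 40
total 40 bytes, alignment 1
array of 11: 11 × 40 = 440

440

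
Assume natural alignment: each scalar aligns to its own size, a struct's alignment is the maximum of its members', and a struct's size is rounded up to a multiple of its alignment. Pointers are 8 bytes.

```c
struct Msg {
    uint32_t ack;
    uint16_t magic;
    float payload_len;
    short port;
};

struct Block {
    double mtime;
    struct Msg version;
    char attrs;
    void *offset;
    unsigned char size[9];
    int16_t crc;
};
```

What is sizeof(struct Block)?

56

Msg: @0: ack [4B, align 4] → 4; @4: magic [2B, align 2] → 6; +2 pad (align 4); @8: payload_len [4B, align 4] → 12; @12: port [2B, align 2] → 14; +2 tail pad (align 4); size 16, align 4
@0: mtime [8B, align 8] → 8
@8: version [16B, align 4] → 24
@24: attrs [1B, align 1] → 25
+7 pad (align 8)
@32: offset [8B, align 8] → 40
@40: size [9B, align 1] → 49
+1 pad (align 2)
@50: crc [2B, align 2] → 52
+4 tail pad (align 8)
size 56, align 8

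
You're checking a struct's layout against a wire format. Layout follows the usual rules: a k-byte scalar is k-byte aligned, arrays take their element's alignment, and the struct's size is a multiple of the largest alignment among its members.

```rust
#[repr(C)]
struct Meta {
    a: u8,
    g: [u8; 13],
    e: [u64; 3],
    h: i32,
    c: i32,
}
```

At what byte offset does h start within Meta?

40

a at 0 (size 1, align 1) → ends 1
g at 1 (size 13, align 1) → ends 14
pad 2 to align 8 for e
e at 16 (size 24, align 8) → ends 40
h at 40 (size 4, align 4) → ends 44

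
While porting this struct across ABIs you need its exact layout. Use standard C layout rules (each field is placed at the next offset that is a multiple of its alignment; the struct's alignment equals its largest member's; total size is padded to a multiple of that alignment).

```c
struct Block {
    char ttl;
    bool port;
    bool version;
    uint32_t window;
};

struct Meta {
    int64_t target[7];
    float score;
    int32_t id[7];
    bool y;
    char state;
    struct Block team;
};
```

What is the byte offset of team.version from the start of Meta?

94

Block: 0..1  ttl  (1B, 1-aligned); 1..2  port  (1B, 1-aligned); 2..3  version  (1B, 1-aligned); 3..4  -- padding (1B); 4..8  window  (4B, 4-aligned); sizeof = 8, alignof = 4
0..56  target  (56B, 8-aligned)
56..60  score  (4B, 4-aligned)
60..88  id  (28B, 4-aligned)
88..89  y  (1B, 1-aligned)
89..90  state  (1B, 1-aligned)
90..92  -- padding (2B)
92..100  team  (8B, 4-aligned)
within Block: version at 2
92 + 2 = 94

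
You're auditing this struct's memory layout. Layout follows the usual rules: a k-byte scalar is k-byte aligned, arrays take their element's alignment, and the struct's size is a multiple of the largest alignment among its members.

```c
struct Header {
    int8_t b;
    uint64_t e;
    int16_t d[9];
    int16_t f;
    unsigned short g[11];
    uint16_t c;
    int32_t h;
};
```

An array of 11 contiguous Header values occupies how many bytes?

704

b at 0 (size 1, align 1) → ends 1
pad 7 to align 8 for e
e at 8 (size 8, align 8) → ends 16
d at 16 (size 18, align 2) → ends 34
f at 34 (size 2, align 2) → ends 36
g at 36 (size 22, align 2) → ends 58
c at 58 (size 2, align 2) → ends 60
h at 60 (size 4, align 4) → ends 64
total 64 bytes, alignment 8
array of 11: 11 × 64 = 704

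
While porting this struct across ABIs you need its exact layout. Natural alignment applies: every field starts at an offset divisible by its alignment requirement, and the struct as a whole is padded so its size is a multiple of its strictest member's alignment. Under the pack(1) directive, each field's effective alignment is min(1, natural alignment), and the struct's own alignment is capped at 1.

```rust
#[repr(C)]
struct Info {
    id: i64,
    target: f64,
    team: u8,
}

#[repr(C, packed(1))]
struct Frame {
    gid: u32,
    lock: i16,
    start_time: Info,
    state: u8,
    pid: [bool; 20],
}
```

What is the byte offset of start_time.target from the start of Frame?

Info: @0: id [8B, align 8] → 8; @8: target [8B, align 8] → 16; @16: team [1B, align 1] → 17; +7 tail pad (align 8); size 24, align 8
@0: gid [4B, align 1] → 4
@4: lock [2B, align 1] → 6
@6: start_time [24B, align 1] → 30
within Info: target at 8
6 + 8 = 14

14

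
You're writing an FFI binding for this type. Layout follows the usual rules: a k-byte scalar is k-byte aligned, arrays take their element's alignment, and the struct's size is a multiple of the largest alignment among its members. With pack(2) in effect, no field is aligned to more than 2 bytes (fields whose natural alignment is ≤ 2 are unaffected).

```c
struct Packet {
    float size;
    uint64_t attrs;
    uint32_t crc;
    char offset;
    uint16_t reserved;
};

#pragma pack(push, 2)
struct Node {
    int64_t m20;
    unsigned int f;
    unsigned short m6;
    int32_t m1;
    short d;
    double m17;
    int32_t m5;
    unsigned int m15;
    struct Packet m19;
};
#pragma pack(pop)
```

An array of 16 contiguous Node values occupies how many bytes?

Packet: @0: size [4B, align 4] → 4; +4 pad (align 8); @8: attrs [8B, align 8] → 16; @16: crc [4B, align 4] → 20; @20: offset [1B, align 1] → 21; +1 pad (align 2); @22: reserved [2B, align 2] → 24; size 24, align 8
@0: m20 [8B, align 2] → 8
@8: f [4B, align 2] → 12
@12: m6 [2B, align 2] → 14
@14: m1 [4B, align 2] → 18
@18: d [2B, align 2] → 20
@20: m17 [8B, align 2] → 28
@28: m5 [4B, align 2] → 32
@32: m15 [4B, align 2] → 36
@36: m19 [24B, align 2] → 60
size 60, align 2
array of 16: 16 × 60 = 960

960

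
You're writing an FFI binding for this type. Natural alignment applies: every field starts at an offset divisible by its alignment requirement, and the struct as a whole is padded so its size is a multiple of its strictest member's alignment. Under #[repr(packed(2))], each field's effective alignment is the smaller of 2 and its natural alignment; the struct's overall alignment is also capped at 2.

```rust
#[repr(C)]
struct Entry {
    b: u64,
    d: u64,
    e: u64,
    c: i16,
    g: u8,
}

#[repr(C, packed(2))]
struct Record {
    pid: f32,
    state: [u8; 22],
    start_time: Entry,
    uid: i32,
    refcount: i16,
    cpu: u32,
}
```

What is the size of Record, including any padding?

68 bytes

Entry: b at 0 (size 8, align 8) → ends 8; d at 8 (size 8, align 8) → ends 16; e at 16 (size 8, align 8) → ends 24; c at 24 (size 2, align 2) → ends 26; g at 26 (size 1, align 1) → ends 27; tail pad 5 to reach multiple of 8; total 32 bytes, alignment 8
pid at 0 (size 4, align 2) → ends 4
state at 4 (size 22, align 1) → ends 26
start_time at 26 (size 32, align 2) → ends 58
uid at 58 (size 4, align 2) → ends 62
refcount at 62 (size 2, align 2) → ends 64
cpu at 64 (size 4, align 2) → ends 68
total 68 bytes, alignment 2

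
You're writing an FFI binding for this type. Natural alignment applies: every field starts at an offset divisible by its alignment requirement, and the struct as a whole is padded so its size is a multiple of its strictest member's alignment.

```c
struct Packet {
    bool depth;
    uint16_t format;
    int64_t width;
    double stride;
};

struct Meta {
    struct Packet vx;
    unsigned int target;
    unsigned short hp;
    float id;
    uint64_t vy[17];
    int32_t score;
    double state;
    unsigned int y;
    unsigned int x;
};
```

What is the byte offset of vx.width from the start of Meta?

8

Packet: 0..1  depth  (1B, 1-aligned); 1..2  -- padding (1B); 2..4  format  (2B, 2-aligned); 4..8  -- padding (4B); 8..16  width  (8B, 8-aligned); 16..24  stride  (8B, 8-aligned); sizeof = 24, alignof = 8
0..24  vx  (24B, 8-aligned)
within Packet: width at 8
0 + 8 = 8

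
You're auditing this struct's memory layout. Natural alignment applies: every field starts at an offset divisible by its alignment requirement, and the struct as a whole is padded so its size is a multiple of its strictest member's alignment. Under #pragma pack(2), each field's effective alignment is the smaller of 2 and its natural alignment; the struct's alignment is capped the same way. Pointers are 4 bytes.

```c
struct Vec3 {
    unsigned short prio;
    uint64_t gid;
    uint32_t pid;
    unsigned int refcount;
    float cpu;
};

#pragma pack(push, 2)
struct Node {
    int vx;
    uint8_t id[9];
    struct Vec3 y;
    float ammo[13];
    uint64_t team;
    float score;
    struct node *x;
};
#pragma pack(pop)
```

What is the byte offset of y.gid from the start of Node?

Vec3: 0..2  prio  (2B, 2-aligned); 2..8  -- padding (6B); 8..16  gid  (8B, 8-aligned); 16..20  pid  (4B, 4-aligned); 20..24  refcount  (4B, 4-aligned); 24..28  cpu  (4B, 4-aligned); 28..32  -- tail padding (4B); sizeof = 32, alignof = 8
0..4  vx  (4B, 2-aligned)
4..13  id  (9B, 1-aligned)
13..14  -- padding (1B)
14..46  y  (32B, 2-aligned)
within Vec3: gid at 8
14 + 8 = 22

22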